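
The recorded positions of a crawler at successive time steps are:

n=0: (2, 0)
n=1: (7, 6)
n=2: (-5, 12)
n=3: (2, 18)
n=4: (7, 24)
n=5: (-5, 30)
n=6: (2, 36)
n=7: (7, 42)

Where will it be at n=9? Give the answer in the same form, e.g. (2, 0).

(2, 54)

First: cycles through 2, 7, -5 every 3 steps. Step 9 lands at position 0 of the cycle → 2.
Second: linear, +6 per step → 54 at step 9.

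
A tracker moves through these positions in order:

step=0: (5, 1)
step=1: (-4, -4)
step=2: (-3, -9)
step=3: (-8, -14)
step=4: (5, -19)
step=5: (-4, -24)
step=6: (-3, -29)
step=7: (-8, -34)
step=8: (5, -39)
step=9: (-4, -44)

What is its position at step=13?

The first coordinate repeats the cycle [5, -4, -3, -8] with period 4; step 13 mod 4 = 1, giving -4.
The second coordinate changes by -5 each step, so at step 13 it is 1 + 13·(-5) = -64.

(-4, -64)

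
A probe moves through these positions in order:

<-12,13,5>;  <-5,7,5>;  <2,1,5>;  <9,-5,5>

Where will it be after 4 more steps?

<37,-29,5>

Each step adds <+7,-6,+0> to the position.
step 4: <9,-5,5> + <+7,-6,+0> → <16,-11,5>
step 5: <16,-11,5> + <+7,-6,+0> → <23,-17,5>
step 6: <23,-17,5> + <+7,-6,+0> → <30,-23,5>
step 7: <30,-23,5> + <+7,-6,+0> → <37,-29,5>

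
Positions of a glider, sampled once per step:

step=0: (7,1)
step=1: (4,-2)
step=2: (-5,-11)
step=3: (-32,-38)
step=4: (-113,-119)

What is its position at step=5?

The jumps are (-3,-3), (-9,-9), (-27,-27), (-81,-81) — a geometric progression with ratio 3.
step 5: (-113,-119) + (-243,-243) → (-356,-362)

(-356,-362)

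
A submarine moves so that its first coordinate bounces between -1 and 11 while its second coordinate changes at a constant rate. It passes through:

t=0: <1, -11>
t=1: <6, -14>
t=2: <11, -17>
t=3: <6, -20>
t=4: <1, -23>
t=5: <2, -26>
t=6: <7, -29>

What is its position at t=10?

The first coordinate reflects between -1 and 11, moving 5 per step.
  step 7: 7 → 10
  step 8: 10 → 5
  step 9: 5 → 0
  step 10: 0 → 3
The second coordinate changes by -3 each step: at step 10 it is -41.

<3, -41>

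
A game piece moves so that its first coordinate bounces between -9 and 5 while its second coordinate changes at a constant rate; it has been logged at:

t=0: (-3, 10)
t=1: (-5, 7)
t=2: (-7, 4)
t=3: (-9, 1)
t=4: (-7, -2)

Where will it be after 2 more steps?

The first coordinate reflects between -9 and 5, moving 2 per step.
  step 5: -7 → -5
  step 6: -5 → -3
The second coordinate changes by -3 each step: at step 6 it is -8.

(-3, -8)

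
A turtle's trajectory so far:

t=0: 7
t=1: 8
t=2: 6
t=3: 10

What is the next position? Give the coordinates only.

Step-to-step displacements: +1, -2, +4; each is -2× the previous.
step 4: 10 − 8 → 2

2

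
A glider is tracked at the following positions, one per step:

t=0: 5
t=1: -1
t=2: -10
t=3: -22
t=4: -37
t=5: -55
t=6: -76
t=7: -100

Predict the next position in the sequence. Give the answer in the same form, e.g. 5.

-127

Taking differences between consecutive positions: -6, -9, -12, -15, -18, -21, -24. These grow by -3 each step.
step 8: -100 − 27 → -127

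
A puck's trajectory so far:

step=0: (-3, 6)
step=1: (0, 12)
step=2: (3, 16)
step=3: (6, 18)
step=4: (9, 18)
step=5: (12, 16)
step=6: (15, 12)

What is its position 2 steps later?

Taking differences between consecutive positions: (+3, +6), (+3, +4), (+3, +2), (+3, +0), (+3, -2), (+3, -4). These grow by (+0, -2) each step.
step 7: (15, 12) + (+3, -6) → (18, 6)
step 8: (18, 6) + (+3, -8) → (21, -2)

(21, -2)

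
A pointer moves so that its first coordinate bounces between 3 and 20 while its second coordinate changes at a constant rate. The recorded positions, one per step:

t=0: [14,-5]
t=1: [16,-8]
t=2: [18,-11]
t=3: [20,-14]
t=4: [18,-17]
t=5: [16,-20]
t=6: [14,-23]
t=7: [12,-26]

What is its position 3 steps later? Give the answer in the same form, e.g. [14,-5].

[6,-35]

The first coordinate reflects between 3 and 20, moving 2 per step.
  step 8: 12 → 10
  step 9: 10 → 8
  step 10: 8 → 6
The second coordinate changes by -3 each step: at step 10 it is -35.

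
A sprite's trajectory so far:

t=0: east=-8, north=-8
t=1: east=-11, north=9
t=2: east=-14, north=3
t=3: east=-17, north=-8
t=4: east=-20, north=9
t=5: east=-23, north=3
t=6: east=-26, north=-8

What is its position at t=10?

east=-38, north=9

East: linear, -3 per step → -38 at step 10.
North: cycles through -8, 9, 3 every 3 steps. Step 10 lands at position 1 of the cycle → 9.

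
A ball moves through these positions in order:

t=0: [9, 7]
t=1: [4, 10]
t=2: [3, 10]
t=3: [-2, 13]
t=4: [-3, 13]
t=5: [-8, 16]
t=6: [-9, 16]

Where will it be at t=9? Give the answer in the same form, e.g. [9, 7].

[-20, 22]

Differencing gives [-5, +3], [-1, +0], [-5, +3], [-1, +0], [-5, +3], [-1, +0]. This is the pattern [-5, +3], [-1, +0] repeated.
step 7: apply [-5, +3] → [-14, 19]
step 8: apply [-1, +0] → [-15, 19]
step 9: apply [-5, +3] → [-20, 22]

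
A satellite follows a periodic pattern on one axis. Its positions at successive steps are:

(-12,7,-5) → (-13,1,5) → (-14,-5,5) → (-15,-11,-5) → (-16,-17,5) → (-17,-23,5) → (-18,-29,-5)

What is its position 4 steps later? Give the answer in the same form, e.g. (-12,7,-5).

(-22,-53,5)

First: linear, -1 per step → -22 at step 10.
Second: linear, -6 per step → -53 at step 10.
Third: cycles through -5, 5, 5 every 3 steps. Step 10 lands at position 1 of the cycle → 5.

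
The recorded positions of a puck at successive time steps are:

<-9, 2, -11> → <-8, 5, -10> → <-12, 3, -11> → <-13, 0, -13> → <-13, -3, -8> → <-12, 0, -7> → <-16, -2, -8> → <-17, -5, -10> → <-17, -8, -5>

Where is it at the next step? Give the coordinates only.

<-16, -5, -4>

The moves between consecutive positions are <+1, +3, +1>, <-4, -2, -1>, <-1, -3, -2>, <+0, -3, +5>, <+1, +3, +1>, <-4, -2, -1>, <-1, -3, -2>, <+0, -3, +5>; they repeat the 4-cycle [<+1, +3, +1>, <-4, -2, -1>, <-1, -3, -2>, <+0, -3, +5>].
step 9: apply <+1, +3, +1> → <-16, -5, -4>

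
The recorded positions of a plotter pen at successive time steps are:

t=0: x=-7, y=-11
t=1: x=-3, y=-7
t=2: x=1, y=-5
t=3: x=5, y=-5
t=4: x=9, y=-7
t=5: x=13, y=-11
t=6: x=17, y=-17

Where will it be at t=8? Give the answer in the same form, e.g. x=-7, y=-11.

First differences are (+4, +4), (+4, +2), (+4, +0), (+4, -2), (+4, -4), (+4, -6); their common second difference is (+0, -2) (constant acceleration).
step 7: x=17, y=-17 + (+4, -8) → x=21, y=-25
step 8: x=21, y=-25 + (+4, -10) → x=25, y=-35

x=25, y=-35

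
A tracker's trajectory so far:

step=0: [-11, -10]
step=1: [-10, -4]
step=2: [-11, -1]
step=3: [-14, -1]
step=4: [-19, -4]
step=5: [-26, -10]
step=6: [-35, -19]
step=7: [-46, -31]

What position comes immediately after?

Successive displacements: [+1, +6], [-1, +3], [-3, +0], [-5, -3], [-7, -6], [-9, -9], [-11, -12] — each changes by [-2, -3].
step 8: [-46, -31] + [-13, -15] → [-59, -46]

[-59, -46]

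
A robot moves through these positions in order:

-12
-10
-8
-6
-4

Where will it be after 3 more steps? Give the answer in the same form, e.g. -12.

Each step adds +2 to the position.
step 5: -4 + 2 → -2
step 6: -2 + 2 → 0
step 7: 0 + 2 → 2

2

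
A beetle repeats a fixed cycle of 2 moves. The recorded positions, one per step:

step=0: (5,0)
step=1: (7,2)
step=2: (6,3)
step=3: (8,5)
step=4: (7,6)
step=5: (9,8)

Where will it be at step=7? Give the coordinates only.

Differencing gives (+2,+2), (-1,+1), (+2,+2), (-1,+1), (+2,+2). This is the pattern (+2,+2), (-1,+1) repeated.
step 6: apply (-1,+1) → (8,9)
step 7: apply (+2,+2) → (10,11)

(10,11)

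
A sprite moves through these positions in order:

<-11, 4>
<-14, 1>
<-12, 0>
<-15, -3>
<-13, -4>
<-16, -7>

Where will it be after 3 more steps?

Step-to-step displacements: <-3, -3>, <+2, -1>, <-3, -3>, <+2, -1>, <-3, -3> — a repeating cycle of length 2.
step 6: apply <+2, -1> → <-14, -8>
step 7: apply <-3, -3> → <-17, -11>
step 8: apply <+2, -1> → <-15, -12>

<-15, -12>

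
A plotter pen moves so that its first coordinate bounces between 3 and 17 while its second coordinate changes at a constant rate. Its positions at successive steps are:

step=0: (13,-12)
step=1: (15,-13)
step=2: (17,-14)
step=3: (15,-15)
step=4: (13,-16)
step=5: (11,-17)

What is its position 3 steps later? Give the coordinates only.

(5,-20)

The first coordinate travels 2 per step and bounces off the walls at 3 and 17.
  step 6: 11 → 9
  step 7: 9 → 7
  step 8: 7 → 5
The second coordinate changes by -1 each step: at step 8 it is -20.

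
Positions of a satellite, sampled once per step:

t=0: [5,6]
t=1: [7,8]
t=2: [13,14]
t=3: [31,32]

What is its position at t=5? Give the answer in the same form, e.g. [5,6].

Consecutive displacements [+2,+2], [+6,+6], [+18,+18] scale by a factor of 3 each step.
step 4: [31,32] + [+54,+54] → [85,86]
step 5: [85,86] + [+162,+162] → [247,248]

[247,248]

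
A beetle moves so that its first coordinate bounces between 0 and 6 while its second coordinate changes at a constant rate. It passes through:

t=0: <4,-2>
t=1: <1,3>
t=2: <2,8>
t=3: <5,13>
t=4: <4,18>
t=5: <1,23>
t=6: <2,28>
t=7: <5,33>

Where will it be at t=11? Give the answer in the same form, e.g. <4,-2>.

The first coordinate reflects between 0 and 6, moving 3 per step.
  step 8: 5 → 4
  step 9: 4 → 1
  step 10: 1 → 2
  step 11: 2 → 5
The second coordinate changes by +5 each step: at step 11 it is 53.

<5,53>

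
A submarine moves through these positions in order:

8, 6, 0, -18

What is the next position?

-72

The jumps are -2, -6, -18 — a geometric progression with ratio 3.
step 4: -18 − 54 → -72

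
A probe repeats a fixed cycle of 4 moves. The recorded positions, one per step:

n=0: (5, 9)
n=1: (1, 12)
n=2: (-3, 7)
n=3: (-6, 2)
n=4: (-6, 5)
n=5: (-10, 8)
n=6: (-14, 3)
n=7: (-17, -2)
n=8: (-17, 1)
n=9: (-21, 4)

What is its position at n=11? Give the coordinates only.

Step-to-step displacements: (-4, +3), (-4, -5), (-3, -5), (+0, +3), (-4, +3), (-4, -5), (-3, -5), (+0, +3), (-4, +3) — a repeating cycle of length 4.
step 10: apply (-4, -5) → (-25, -1)
step 11: apply (-3, -5) → (-28, -6)

(-28, -6)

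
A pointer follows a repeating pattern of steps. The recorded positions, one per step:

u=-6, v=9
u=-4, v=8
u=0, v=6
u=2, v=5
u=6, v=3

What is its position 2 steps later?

The moves between consecutive positions are (+2, -1), (+4, -2), (+2, -1), (+4, -2); they repeat the 2-cycle [(+2, -1), (+4, -2)].
step 5: apply (+2, -1) → u=8, v=2
step 6: apply (+4, -2) → u=12, v=0

u=12, v=0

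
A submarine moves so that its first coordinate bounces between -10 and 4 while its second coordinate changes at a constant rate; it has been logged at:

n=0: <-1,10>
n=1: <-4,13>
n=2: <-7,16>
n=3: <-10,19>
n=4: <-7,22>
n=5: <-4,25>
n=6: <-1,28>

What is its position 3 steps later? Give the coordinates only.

The first coordinate reflects between -10 and 4, moving 3 per step.
  step 7: -1 → 2
  step 8: 2 → 3
  step 9: 3 → 0
The second coordinate changes by +3 each step: at step 9 it is 37.

<0,37>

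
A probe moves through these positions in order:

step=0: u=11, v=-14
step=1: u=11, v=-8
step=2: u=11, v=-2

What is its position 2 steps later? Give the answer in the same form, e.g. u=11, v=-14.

u=11, v=10

The position changes by (+0,+6) every step.
step 3: u=11, v=-2 + (+0,+6) → u=11, v=4
step 4: u=11, v=4 + (+0,+6) → u=11, v=10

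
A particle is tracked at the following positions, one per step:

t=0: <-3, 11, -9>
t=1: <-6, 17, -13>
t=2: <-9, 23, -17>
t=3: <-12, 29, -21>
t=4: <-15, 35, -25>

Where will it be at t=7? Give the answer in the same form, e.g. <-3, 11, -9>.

The position changes by <-3, +6, -4> every step.
step 5: <-15, 35, -25> + <-3, +6, -4> → <-18, 41, -29>
step 6: <-18, 41, -29> + <-3, +6, -4> → <-21, 47, -33>
step 7: <-21, 47, -33> + <-3, +6, -4> → <-24, 53, -37>

<-24, 53, -37>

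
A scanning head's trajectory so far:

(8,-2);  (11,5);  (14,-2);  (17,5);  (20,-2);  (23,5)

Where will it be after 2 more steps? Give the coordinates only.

(29,5)

The first coordinate changes by +3 each step, so at step 7 it is 8 + 7·(3) = 29.
The second coordinate repeats the cycle [-2, 5] with period 2; step 7 mod 2 = 1, giving 5.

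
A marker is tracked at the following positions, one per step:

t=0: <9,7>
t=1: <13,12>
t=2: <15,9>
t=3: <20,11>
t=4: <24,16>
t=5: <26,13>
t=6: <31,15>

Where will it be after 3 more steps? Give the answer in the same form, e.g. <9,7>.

<42,19>

Step-to-step displacements: <+4,+5>, <+2,-3>, <+5,+2>, <+4,+5>, <+2,-3>, <+5,+2> — a repeating cycle of length 3.
step 7: apply <+4,+5> → <35,20>
step 8: apply <+2,-3> → <37,17>
step 9: apply <+5,+2> → <42,19>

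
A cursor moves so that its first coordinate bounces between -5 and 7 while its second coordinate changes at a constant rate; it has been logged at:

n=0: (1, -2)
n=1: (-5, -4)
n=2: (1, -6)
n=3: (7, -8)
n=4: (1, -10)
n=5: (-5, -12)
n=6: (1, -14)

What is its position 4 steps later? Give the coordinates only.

The first coordinate reflects between -5 and 7, moving 6 per step.
  step 7: 1 → 7
  step 8: 7 → 1
  step 9: 1 → -5
  step 10: -5 → 1
The second coordinate changes by -2 each step: at step 10 it is -22.

(1, -22)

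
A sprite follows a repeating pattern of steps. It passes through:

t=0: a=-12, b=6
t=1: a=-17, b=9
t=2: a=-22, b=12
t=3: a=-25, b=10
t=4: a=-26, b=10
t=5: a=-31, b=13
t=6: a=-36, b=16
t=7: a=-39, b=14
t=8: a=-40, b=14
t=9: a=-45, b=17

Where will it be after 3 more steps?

a=-54, b=18

Differencing gives (-5, +3), (-5, +3), (-3, -2), (-1, +0), (-5, +3), (-5, +3), (-3, -2), (-1, +0), (-5, +3). This is the pattern (-5, +3), (-5, +3), (-3, -2), (-1, +0) repeated.
step 10: apply (-5, +3) → a=-50, b=20
step 11: apply (-3, -2) → a=-53, b=18
step 12: apply (-1, +0) → a=-54, b=18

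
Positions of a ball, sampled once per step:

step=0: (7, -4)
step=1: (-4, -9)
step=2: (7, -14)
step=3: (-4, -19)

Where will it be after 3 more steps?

First: cycles through 7, -4 every 2 steps. Step 6 lands at position 0 of the cycle → 7.
Second: linear, -5 per step → -34 at step 6.

(7, -34)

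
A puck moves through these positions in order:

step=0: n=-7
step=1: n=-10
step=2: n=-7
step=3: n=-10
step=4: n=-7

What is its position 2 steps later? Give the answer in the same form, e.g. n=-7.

n=-7

Step-to-step displacements: -3, +3, -3, +3; each is -1× the previous.
step 5: -7 − 3 → n=-10
step 6: -10 + 3 → n=-7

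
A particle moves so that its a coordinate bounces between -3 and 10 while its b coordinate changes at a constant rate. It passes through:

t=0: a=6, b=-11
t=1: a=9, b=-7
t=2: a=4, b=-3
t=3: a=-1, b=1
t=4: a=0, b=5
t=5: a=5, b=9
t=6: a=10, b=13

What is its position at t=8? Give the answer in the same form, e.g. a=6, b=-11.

The a coordinate travels 5 per step and bounces off the walls at -3 and 10.
  step 7: 10 → 5
  step 8: 5 → 0
The b coordinate changes by +4 each step: at step 8 it is 21.

a=0, b=21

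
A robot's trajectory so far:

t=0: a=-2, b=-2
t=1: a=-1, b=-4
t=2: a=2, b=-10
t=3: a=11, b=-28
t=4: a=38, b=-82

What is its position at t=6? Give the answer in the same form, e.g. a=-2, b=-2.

a=362, b=-730

The jumps are (+1,-2), (+3,-6), (+9,-18), (+27,-54) — a geometric progression with ratio 3.
step 5: a=38, b=-82 + (+81,-162) → a=119, b=-244
step 6: a=119, b=-244 + (+243,-486) → a=362, b=-730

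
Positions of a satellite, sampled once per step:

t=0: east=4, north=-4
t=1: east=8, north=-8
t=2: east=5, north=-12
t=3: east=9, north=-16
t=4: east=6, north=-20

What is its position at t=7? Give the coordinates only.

Step-to-step displacements: (+4, -4), (-3, -4), (+4, -4), (-3, -4) — a repeating cycle of length 2.
step 5: apply (+4, -4) → east=10, north=-24
step 6: apply (-3, -4) → east=7, north=-28
step 7: apply (+4, -4) → east=11, north=-32

east=11, north=-32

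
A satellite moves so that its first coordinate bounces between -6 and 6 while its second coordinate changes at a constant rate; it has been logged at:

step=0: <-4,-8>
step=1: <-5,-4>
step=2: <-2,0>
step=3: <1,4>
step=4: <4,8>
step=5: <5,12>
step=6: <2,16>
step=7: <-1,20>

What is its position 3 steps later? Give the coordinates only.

The first coordinate travels 3 per step and bounces off the walls at -6 and 6.
  step 8: -1 → -4
  step 9: -4 → -5
  step 10: -5 → -2
The second coordinate changes by +4 each step: at step 10 it is 32.

<-2,32>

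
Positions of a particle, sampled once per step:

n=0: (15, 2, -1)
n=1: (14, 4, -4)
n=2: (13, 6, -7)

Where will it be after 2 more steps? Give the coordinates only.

(11, 10, -13)

The position changes by (-1, +2, -3) every step.
step 3: (13, 6, -7) + (-1, +2, -3) → (12, 8, -10)
step 4: (12, 8, -10) + (-1, +2, -3) → (11, 10, -13)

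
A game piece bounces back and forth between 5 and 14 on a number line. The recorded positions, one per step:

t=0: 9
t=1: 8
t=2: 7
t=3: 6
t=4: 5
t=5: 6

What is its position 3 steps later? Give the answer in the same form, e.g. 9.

9

The value travels 1 per step and bounces off the walls at 5 and 14.
  step 6: 6 → 7
  step 7: 7 → 8
  step 8: 8 → 9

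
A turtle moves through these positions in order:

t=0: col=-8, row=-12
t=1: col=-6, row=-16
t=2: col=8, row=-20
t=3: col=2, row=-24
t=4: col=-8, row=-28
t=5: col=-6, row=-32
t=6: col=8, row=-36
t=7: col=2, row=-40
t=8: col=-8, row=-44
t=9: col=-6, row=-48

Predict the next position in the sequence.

Col: cycles through -8, -6, 8, 2 every 4 steps. Step 10 lands at position 2 of the cycle → 8.
Row: linear, -4 per step → -52 at step 10.

col=8, row=-52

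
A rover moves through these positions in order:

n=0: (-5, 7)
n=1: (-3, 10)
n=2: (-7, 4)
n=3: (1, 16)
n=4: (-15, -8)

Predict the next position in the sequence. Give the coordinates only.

(17, 40)

The jumps are (+2, +3), (-4, -6), (+8, +12), (-16, -24) — a geometric progression with ratio -2.
step 5: (-15, -8) + (+32, +48) → (17, 40)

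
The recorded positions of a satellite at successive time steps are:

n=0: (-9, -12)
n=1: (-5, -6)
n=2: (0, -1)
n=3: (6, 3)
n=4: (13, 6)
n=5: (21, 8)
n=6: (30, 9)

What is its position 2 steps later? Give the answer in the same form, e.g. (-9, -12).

Taking differences between consecutive positions: (+4, +6), (+5, +5), (+6, +4), (+7, +3), (+8, +2), (+9, +1). These grow by (+1, -1) each step.
step 7: (30, 9) + (+10, +0) → (40, 9)
step 8: (40, 9) + (+11, -1) → (51, 8)

(51, 8)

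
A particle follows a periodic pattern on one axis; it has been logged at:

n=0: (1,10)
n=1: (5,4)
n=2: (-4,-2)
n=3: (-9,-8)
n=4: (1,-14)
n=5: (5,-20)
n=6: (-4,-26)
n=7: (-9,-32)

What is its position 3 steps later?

First: cycles through 1, 5, -4, -9 every 4 steps. Step 10 lands at position 2 of the cycle → -4.
Second: linear, -6 per step → -50 at step 10.

(-4,-50)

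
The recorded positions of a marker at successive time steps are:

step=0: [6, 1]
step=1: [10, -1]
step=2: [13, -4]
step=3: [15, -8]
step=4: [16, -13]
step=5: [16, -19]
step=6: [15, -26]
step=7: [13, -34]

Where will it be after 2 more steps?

First differences are [+4, -2], [+3, -3], [+2, -4], [+1, -5], [+0, -6], [-1, -7], [-2, -8]; their common second difference is [-1, -1] (constant acceleration).
step 8: [13, -34] + [-3, -9] → [10, -43]
step 9: [10, -43] + [-4, -10] → [6, -53]

[6, -53]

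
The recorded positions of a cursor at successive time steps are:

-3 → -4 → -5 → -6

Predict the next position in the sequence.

Each step adds -1 to the position.
step 4: -6 − 1 → -7

-7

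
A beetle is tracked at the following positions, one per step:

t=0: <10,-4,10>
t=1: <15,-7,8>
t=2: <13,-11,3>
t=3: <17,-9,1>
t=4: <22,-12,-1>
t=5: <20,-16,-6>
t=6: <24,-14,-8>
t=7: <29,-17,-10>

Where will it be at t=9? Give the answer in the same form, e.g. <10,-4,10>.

<31,-19,-17>

Differencing gives <+5,-3,-2>, <-2,-4,-5>, <+4,+2,-2>, <+5,-3,-2>, <-2,-4,-5>, <+4,+2,-2>, <+5,-3,-2>. This is the pattern <+5,-3,-2>, <-2,-4,-5>, <+4,+2,-2> repeated.
step 8: apply <-2,-4,-5> → <27,-21,-15>
step 9: apply <+4,+2,-2> → <31,-19,-17>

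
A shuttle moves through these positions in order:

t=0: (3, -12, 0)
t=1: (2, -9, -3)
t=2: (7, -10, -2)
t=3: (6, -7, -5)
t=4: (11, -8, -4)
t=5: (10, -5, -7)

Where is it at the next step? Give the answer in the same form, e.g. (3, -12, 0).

(15, -6, -6)

Differencing gives (-1, +3, -3), (+5, -1, +1), (-1, +3, -3), (+5, -1, +1), (-1, +3, -3). This is the pattern (-1, +3, -3), (+5, -1, +1) repeated.
step 6: apply (+5, -1, +1) → (15, -6, -6)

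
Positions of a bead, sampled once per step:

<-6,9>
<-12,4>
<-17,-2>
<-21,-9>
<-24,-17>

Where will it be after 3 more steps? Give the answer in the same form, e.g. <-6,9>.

Successive displacements: <-6,-5>, <-5,-6>, <-4,-7>, <-3,-8> — each changes by <+1,-1>.
step 5: <-24,-17> + <-2,-9> → <-26,-26>
step 6: <-26,-26> + <-1,-10> → <-27,-36>
step 7: <-27,-36> + <+0,-11> → <-27,-47>

<-27,-47>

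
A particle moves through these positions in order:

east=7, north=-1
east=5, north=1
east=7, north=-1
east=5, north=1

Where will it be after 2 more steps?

The jumps are (-2,+2), (+2,-2), (-2,+2) — a geometric progression with ratio -1.
step 4: east=5, north=1 + (+2,-2) → east=7, north=-1
step 5: east=7, north=-1 + (-2,+2) → east=5, north=1

east=5, north=1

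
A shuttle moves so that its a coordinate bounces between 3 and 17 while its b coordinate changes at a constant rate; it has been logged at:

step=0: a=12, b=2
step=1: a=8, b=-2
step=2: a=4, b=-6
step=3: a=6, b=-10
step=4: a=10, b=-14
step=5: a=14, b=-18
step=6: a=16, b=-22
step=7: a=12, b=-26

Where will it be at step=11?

The a coordinate reflects between 3 and 17, moving 4 per step.
  step 8: 12 → 8
  step 9: 8 → 4
  step 10: 4 → 6
  step 11: 6 → 10
The b coordinate changes by -4 each step: at step 11 it is -42.

a=10, b=-42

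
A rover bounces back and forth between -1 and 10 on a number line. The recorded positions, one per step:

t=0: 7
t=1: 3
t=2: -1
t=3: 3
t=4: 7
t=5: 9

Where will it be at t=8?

1

The value reflects between -1 and 10, moving 4 per step.
  step 6: 9 → 5
  step 7: 5 → 1
  step 8: 1 → 1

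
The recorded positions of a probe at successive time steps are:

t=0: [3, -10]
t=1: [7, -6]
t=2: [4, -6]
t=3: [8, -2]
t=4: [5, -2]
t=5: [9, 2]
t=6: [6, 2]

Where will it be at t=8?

[7, 6]

Step-to-step displacements: [+4, +4], [-3, +0], [+4, +4], [-3, +0], [+4, +4], [-3, +0] — a repeating cycle of length 2.
step 7: apply [+4, +4] → [10, 6]
step 8: apply [-3, +0] → [7, 6]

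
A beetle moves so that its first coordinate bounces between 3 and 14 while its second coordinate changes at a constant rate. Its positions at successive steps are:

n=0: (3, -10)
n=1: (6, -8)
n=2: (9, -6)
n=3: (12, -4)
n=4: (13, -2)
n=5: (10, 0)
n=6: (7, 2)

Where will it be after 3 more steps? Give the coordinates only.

The first coordinate travels 3 per step and bounces off the walls at 3 and 14.
  step 7: 7 → 4
  step 8: 4 → 5
  step 9: 5 → 8
The second coordinate changes by +2 each step: at step 9 it is 8.

(8, 8)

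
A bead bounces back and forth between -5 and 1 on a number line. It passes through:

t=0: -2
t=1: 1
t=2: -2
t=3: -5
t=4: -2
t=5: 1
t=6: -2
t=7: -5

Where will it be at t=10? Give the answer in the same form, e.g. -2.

The value travels 3 per step and bounces off the walls at -5 and 1.
  step 8: -5 → -2
  step 9: -2 → 1
  step 10: 1 → -2

-2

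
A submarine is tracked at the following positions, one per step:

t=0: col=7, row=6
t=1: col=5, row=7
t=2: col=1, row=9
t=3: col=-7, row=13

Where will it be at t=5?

Consecutive displacements (-2,+1), (-4,+2), (-8,+4) scale by a factor of 2 each step.
step 4: col=-7, row=13 + (-16,+8) → col=-23, row=21
step 5: col=-23, row=21 + (-32,+16) → col=-55, row=37

col=-55, row=37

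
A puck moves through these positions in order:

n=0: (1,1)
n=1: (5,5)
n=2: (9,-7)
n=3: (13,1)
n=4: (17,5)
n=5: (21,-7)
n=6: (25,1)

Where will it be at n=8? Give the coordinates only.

(33,-7)

The first coordinate changes by +4 each step, so at step 8 it is 1 + 8·(4) = 33.
The second coordinate repeats the cycle [1, 5, -7] with period 3; step 8 mod 3 = 2, giving -7.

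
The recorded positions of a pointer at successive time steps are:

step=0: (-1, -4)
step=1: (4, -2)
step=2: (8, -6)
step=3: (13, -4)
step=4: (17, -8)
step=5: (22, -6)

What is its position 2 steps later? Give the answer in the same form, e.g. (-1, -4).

(31, -8)

Step-to-step displacements: (+5, +2), (+4, -4), (+5, +2), (+4, -4), (+5, +2) — a repeating cycle of length 2.
step 6: apply (+4, -4) → (26, -10)
step 7: apply (+5, +2) → (31, -8)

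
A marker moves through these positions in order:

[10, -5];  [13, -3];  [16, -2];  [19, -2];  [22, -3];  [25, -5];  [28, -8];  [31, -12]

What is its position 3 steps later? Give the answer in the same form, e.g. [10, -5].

[40, -30]

Taking differences between consecutive positions: [+3, +2], [+3, +1], [+3, +0], [+3, -1], [+3, -2], [+3, -3], [+3, -4]. These grow by [+0, -1] each step.
step 8: [31, -12] + [+3, -5] → [34, -17]
step 9: [34, -17] + [+3, -6] → [37, -23]
step 10: [37, -23] + [+3, -7] → [40, -30]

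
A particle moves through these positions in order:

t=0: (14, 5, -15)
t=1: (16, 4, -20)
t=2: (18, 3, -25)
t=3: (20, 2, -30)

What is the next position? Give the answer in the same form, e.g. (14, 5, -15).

Constant displacement of (+2, -1, -5) per step.
step 4: (20, 2, -30) + (+2, -1, -5) → (22, 1, -35)

(22, 1, -35)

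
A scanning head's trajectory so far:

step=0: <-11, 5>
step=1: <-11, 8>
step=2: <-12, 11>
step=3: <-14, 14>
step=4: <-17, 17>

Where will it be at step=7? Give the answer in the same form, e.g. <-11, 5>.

Taking differences between consecutive positions: <+0, +3>, <-1, +3>, <-2, +3>, <-3, +3>. These grow by <-1, +0> each step.
step 5: <-17, 17> + <-4, +3> → <-21, 20>
step 6: <-21, 20> + <-5, +3> → <-26, 23>
step 7: <-26, 23> + <-6, +3> → <-32, 26>

<-32, 26>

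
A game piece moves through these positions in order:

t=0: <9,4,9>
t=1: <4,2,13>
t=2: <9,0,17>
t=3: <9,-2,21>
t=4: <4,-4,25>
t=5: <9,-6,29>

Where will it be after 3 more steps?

<9,-12,41>

The first coordinate repeats the cycle [9, 4, 9] with period 3; step 8 mod 3 = 2, giving 9.
The second coordinate changes by -2 each step, so at step 8 it is 4 + 8·(-2) = -12.
The third coordinate changes by +4 each step, so at step 8 it is 9 + 8·(4) = 41.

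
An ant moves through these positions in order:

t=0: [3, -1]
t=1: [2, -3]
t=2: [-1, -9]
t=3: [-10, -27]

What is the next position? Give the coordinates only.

Step-to-step displacements: [-1, -2], [-3, -6], [-9, -18]; each is 3× the previous.
step 4: [-10, -27] + [-27, -54] → [-37, -81]

[-37, -81]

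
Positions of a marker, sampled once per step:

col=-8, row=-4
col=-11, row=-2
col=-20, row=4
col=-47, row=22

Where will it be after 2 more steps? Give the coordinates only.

col=-371, row=238

The jumps are (-3, +2), (-9, +6), (-27, +18) — a geometric progression with ratio 3.
step 4: col=-47, row=22 + (-81, +54) → col=-128, row=76
step 5: col=-128, row=76 + (-243, +162) → col=-371, row=238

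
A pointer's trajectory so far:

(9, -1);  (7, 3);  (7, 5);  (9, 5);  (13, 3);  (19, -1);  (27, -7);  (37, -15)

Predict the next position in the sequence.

(49, -25)

First differences are (-2, +4), (+0, +2), (+2, +0), (+4, -2), (+6, -4), (+8, -6), (+10, -8); their common second difference is (+2, -2) (constant acceleration).
step 8: (37, -15) + (+12, -10) → (49, -25)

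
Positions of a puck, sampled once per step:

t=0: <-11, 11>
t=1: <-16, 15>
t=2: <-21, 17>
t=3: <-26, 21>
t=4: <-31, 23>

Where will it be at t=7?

<-46, 33>

Differencing gives <-5, +4>, <-5, +2>, <-5, +4>, <-5, +2>. This is the pattern <-5, +4>, <-5, +2> repeated.
step 5: apply <-5, +4> → <-36, 27>
step 6: apply <-5, +2> → <-41, 29>
step 7: apply <-5, +4> → <-46, 33>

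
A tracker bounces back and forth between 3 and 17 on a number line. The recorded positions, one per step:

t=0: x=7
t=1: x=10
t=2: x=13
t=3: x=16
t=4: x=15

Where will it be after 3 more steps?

x=6

The value reflects between 3 and 17, moving 3 per step.
  step 5: 15 → 12
  step 6: 12 → 9
  step 7: 9 → 6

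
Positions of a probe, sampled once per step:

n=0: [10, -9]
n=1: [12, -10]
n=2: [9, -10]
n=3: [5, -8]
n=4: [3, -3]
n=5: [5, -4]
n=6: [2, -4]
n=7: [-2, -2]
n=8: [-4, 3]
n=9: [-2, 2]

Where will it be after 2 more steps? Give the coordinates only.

[-9, 4]

Step-to-step displacements: [+2, -1], [-3, +0], [-4, +2], [-2, +5], [+2, -1], [-3, +0], [-4, +2], [-2, +5], [+2, -1] — a repeating cycle of length 4.
step 10: apply [-3, +0] → [-5, 2]
step 11: apply [-4, +2] → [-9, 4]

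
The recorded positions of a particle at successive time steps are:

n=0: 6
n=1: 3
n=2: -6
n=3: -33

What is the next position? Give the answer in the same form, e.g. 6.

-114

The jumps are -3, -9, -27 — a geometric progression with ratio 3.
step 4: -33 − 81 → -114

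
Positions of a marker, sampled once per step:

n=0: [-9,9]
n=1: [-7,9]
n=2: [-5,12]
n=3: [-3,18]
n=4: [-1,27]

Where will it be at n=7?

Successive displacements: [+2,+0], [+2,+3], [+2,+6], [+2,+9] — each changes by [+0,+3].
step 5: [-1,27] + [+2,+12] → [1,39]
step 6: [1,39] + [+2,+15] → [3,54]
step 7: [3,54] + [+2,+18] → [5,72]

[5,72]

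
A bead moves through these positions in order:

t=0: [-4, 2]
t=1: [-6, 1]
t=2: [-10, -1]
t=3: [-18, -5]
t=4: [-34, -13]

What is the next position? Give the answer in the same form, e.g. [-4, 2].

Consecutive displacements [-2, -1], [-4, -2], [-8, -4], [-16, -8] scale by a factor of 2 each step.
step 5: [-34, -13] + [-32, -16] → [-66, -29]

[-66, -29]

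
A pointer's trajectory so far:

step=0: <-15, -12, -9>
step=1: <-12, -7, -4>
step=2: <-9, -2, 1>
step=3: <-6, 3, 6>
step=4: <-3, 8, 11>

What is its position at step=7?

The position changes by <+3, +5, +5> every step.
step 5: <-3, 8, 11> + <+3, +5, +5> → <0, 13, 16>
step 6: <0, 13, 16> + <+3, +5, +5> → <3, 18, 21>
step 7: <3, 18, 21> + <+3, +5, +5> → <6, 23, 26>

<6, 23, 26>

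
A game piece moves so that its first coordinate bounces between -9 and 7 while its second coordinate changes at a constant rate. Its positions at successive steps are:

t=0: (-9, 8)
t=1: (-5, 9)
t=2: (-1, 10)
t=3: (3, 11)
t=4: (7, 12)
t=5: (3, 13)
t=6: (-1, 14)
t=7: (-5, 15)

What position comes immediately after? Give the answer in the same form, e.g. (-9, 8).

The first coordinate reflects between -9 and 7, moving 4 per step.
  step 8: -5 → -9
The second coordinate changes by +1 each step: at step 8 it is 16.

(-9, 16)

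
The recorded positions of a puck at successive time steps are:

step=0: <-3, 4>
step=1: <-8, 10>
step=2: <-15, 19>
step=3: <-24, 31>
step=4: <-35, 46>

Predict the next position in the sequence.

<-48, 64>

Successive displacements: <-5, +6>, <-7, +9>, <-9, +12>, <-11, +15> — each changes by <-2, +3>.
step 5: <-35, 46> + <-13, +18> → <-48, 64>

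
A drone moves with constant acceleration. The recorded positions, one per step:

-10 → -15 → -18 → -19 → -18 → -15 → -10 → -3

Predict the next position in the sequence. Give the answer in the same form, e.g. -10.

6

Successive displacements: -5, -3, -1, +1, +3, +5, +7 — each changes by +2.
step 8: -3 + 9 → 6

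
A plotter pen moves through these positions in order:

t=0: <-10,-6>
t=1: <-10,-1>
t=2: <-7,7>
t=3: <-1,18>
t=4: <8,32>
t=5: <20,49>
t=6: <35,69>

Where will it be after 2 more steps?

<74,118>

Taking differences between consecutive positions: <+0,+5>, <+3,+8>, <+6,+11>, <+9,+14>, <+12,+17>, <+15,+20>. These grow by <+3,+3> each step.
step 7: <35,69> + <+18,+23> → <53,92>
step 8: <53,92> + <+21,+26> → <74,118>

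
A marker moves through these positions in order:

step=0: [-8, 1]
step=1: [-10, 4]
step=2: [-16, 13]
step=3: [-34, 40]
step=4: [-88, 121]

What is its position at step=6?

Step-to-step displacements: [-2, +3], [-6, +9], [-18, +27], [-54, +81]; each is 3× the previous.
step 5: [-88, 121] + [-162, +243] → [-250, 364]
step 6: [-250, 364] + [-486, +729] → [-736, 1093]

[-736, 1093]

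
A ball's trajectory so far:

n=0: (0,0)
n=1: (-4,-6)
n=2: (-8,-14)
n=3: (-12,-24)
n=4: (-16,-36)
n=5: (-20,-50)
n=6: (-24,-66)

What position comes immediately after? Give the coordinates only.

First differences are (-4,-6), (-4,-8), (-4,-10), (-4,-12), (-4,-14), (-4,-16); their common second difference is (+0,-2) (constant acceleration).
step 7: (-24,-66) + (-4,-18) → (-28,-84)

(-28,-84)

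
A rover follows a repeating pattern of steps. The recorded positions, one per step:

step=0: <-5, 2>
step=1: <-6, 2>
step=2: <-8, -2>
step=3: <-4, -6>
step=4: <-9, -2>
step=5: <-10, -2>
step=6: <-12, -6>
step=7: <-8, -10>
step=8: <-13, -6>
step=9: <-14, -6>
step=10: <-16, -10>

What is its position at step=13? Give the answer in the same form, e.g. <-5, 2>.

<-18, -10>

Step-to-step displacements: <-1, +0>, <-2, -4>, <+4, -4>, <-5, +4>, <-1, +0>, <-2, -4>, <+4, -4>, <-5, +4>, <-1, +0>, <-2, -4> — a repeating cycle of length 4.
step 11: apply <+4, -4> → <-12, -14>
step 12: apply <-5, +4> → <-17, -10>
step 13: apply <-1, +0> → <-18, -10>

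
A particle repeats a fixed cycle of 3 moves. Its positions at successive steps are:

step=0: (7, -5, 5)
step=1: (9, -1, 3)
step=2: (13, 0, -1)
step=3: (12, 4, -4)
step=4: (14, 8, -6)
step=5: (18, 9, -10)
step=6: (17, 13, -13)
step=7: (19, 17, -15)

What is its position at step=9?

Step-to-step displacements: (+2, +4, -2), (+4, +1, -4), (-1, +4, -3), (+2, +4, -2), (+4, +1, -4), (-1, +4, -3), (+2, +4, -2) — a repeating cycle of length 3.
step 8: apply (+4, +1, -4) → (23, 18, -19)
step 9: apply (-1, +4, -3) → (22, 22, -22)

(22, 22, -22)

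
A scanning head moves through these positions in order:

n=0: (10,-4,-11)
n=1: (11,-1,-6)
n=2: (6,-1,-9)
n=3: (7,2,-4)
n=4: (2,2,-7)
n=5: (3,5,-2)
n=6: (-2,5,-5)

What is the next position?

Step-to-step displacements: (+1,+3,+5), (-5,+0,-3), (+1,+3,+5), (-5,+0,-3), (+1,+3,+5), (-5,+0,-3) — a repeating cycle of length 2.
step 7: apply (+1,+3,+5) → (-1,8,0)

(-1,8,0)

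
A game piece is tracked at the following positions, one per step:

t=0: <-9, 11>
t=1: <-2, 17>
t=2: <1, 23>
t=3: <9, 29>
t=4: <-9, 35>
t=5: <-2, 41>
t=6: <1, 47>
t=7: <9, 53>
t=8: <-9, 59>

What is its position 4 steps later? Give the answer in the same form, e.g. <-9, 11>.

First: cycles through -9, -2, 1, 9 every 4 steps. Step 12 lands at position 0 of the cycle → -9.
Second: linear, +6 per step → 83 at step 12.

<-9, 83>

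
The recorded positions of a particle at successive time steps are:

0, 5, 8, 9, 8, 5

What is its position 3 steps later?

First differences are +5, +3, +1, -1, -3; their common second difference is -2 (constant acceleration).
step 6: 5 − 5 → 0
step 7: 0 − 7 → -7
step 8: -7 − 9 → -16

-16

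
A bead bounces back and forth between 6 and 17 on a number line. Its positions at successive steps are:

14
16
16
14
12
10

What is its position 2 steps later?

6

The value travels 2 per step and bounces off the walls at 6 and 17.
  step 6: 10 → 8
  step 7: 8 → 6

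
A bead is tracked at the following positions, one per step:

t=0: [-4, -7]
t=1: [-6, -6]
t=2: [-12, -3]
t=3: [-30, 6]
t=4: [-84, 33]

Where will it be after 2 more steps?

Consecutive displacements [-2, +1], [-6, +3], [-18, +9], [-54, +27] scale by a factor of 3 each step.
step 5: [-84, 33] + [-162, +81] → [-246, 114]
step 6: [-246, 114] + [-486, +243] → [-732, 357]

[-732, 357]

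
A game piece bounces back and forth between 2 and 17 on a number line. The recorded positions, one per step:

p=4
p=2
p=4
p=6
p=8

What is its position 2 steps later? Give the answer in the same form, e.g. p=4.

p=12

The value travels 2 per step and bounces off the walls at 2 and 17.
  step 5: 8 → 10
  step 6: 10 → 12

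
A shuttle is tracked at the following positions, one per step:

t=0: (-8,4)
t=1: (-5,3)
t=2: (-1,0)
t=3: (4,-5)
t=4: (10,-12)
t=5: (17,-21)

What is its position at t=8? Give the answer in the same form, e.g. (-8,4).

(44,-60)

Successive displacements: (+3,-1), (+4,-3), (+5,-5), (+6,-7), (+7,-9) — each changes by (+1,-2).
step 6: (17,-21) + (+8,-11) → (25,-32)
step 7: (25,-32) + (+9,-13) → (34,-45)
step 8: (34,-45) + (+10,-15) → (44,-60)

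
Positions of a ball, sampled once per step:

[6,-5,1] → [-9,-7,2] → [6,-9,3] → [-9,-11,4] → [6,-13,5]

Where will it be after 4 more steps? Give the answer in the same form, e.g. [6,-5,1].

First: cycles through 6, -9 every 2 steps. Step 8 lands at position 0 of the cycle → 6.
Second: linear, -2 per step → -21 at step 8.
Third: linear, +1 per step → 9 at step 8.

[6,-21,9]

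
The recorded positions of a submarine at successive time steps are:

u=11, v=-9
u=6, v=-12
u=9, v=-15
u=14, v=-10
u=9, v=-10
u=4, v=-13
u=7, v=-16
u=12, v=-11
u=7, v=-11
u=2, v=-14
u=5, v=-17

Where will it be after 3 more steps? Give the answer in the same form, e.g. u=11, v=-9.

Differencing gives (-5,-3), (+3,-3), (+5,+5), (-5,+0), (-5,-3), (+3,-3), (+5,+5), (-5,+0), (-5,-3), (+3,-3). This is the pattern (-5,-3), (+3,-3), (+5,+5), (-5,+0) repeated.
step 11: apply (+5,+5) → u=10, v=-12
step 12: apply (-5,+0) → u=5, v=-12
step 13: apply (-5,-3) → u=0, v=-15

u=0, v=-15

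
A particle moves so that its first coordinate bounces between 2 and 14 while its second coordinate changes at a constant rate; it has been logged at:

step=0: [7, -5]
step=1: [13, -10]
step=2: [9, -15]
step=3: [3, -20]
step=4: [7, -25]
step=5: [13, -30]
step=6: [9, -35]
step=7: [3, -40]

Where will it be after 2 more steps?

The first coordinate travels 6 per step and bounces off the walls at 2 and 14.
  step 8: 3 → 7
  step 9: 7 → 13
The second coordinate changes by -5 each step: at step 9 it is -50.

[13, -50]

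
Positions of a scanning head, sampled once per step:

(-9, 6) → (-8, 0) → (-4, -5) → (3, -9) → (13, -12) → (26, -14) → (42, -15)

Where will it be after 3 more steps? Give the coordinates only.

First differences are (+1, -6), (+4, -5), (+7, -4), (+10, -3), (+13, -2), (+16, -1); their common second difference is (+3, +1) (constant acceleration).
step 7: (42, -15) + (+19, +0) → (61, -15)
step 8: (61, -15) + (+22, +1) → (83, -14)
step 9: (83, -14) + (+25, +2) → (108, -12)

(108, -12)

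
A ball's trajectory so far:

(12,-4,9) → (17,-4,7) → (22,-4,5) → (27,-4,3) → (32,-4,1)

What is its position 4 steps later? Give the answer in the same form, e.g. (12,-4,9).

The position changes by (+5,+0,-2) every step.
step 5: (32,-4,1) + (+5,+0,-2) → (37,-4,-1)
step 6: (37,-4,-1) + (+5,+0,-2) → (42,-4,-3)
step 7: (42,-4,-3) + (+5,+0,-2) → (47,-4,-5)
step 8: (47,-4,-5) + (+5,+0,-2) → (52,-4,-7)

(52,-4,-7)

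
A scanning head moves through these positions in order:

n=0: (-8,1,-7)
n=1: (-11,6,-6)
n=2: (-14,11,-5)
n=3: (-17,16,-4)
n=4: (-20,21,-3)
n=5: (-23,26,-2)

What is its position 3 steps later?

The position changes by (-3,+5,+1) every step.
step 6: (-23,26,-2) + (-3,+5,+1) → (-26,31,-1)
step 7: (-26,31,-1) + (-3,+5,+1) → (-29,36,0)
step 8: (-29,36,0) + (-3,+5,+1) → (-32,41,1)

(-32,41,1)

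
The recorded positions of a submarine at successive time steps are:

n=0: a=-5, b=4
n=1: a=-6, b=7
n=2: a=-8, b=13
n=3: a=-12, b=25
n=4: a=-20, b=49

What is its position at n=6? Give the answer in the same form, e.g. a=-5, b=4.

a=-68, b=193

The jumps are (-1,+3), (-2,+6), (-4,+12), (-8,+24) — a geometric progression with ratio 2.
step 5: a=-20, b=49 + (-16,+48) → a=-36, b=97
step 6: a=-36, b=97 + (-32,+96) → a=-68, b=193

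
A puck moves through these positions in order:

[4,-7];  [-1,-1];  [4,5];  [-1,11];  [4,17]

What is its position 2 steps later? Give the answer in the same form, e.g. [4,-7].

[4,29]

First: cycles through 4, -1 every 2 steps. Step 6 lands at position 0 of the cycle → 4.
Second: linear, +6 per step → 29 at step 6.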